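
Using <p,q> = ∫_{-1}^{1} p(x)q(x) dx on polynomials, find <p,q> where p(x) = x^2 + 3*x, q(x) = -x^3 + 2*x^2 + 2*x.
<p,q> = 18/5

Expand the product: p(x)·q(x) = -x^5 - x^4 + 8*x^3 + 6*x^2.
∫_{-1}^{1} of each monomial x^k gives [2/(k+1) if k even, 0 if k odd]. Integrating term-by-term (or equivalently evaluating the antiderivative F(x) = -x^6/6 - x^5/5 + 2*x^4 + 2*x^3 at the endpoints):
  F(1) − F(−1) = 109/30 − (1/30) = 18/5.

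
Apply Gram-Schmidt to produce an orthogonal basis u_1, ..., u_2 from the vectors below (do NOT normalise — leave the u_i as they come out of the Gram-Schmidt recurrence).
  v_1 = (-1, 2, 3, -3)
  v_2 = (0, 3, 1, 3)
Orthogonal basis:
  u_1 = (-1, 2, 3, -3)
  u_2 = (0, 3, 1, 3)

Apply the Gram-Schmidt recurrence
  u_1 = v_1
  u_i = v_i − Σ_{j<i} ((v_i · u_j) / (u_j · u_j)) · u_j.

Step by step this gives:
  u_1 = (-1, 2, 3, -3)
  u_2 = (0, 3, 1, 3)

Orthogonality check:
  u_2 · u_1 = 0 (should be 0)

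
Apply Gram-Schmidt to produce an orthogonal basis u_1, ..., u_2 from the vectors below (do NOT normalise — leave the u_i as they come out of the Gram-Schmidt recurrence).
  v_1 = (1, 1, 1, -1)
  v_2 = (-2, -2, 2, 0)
Orthogonal basis:
  u_1 = (1, 1, 1, -1)
  u_2 = (-3/2, -3/2, 5/2, -1/2)

Apply the Gram-Schmidt recurrence
  u_1 = v_1
  u_i = v_i − Σ_{j<i} ((v_i · u_j) / (u_j · u_j)) · u_j.

Step by step this gives:
  u_1 = (1, 1, 1, -1)
  u_2 = (-3/2, -3/2, 5/2, -1/2)

Orthogonality check:
  u_2 · u_1 = 0 (should be 0)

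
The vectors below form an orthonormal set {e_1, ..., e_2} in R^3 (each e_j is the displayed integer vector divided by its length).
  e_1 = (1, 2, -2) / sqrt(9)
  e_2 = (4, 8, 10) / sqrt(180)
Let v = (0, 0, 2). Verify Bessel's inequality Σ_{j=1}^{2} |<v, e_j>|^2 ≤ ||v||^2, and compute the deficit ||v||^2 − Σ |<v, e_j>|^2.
Σ |<v, e_j>|^2 = 4; ||v||^2 = 4; deficit = 0

Write each e_j = u_j / sqrt(<u_j, u_j>) where u_j is the displayed integer vector. Then <v, e_j> = <v, u_j> / sqrt(<u_j, u_j>), so |<v, e_j>|^2 = <v, u_j>^2 / <u_j, u_j>.
Coefficients: <v, e_1> = -4/sqrt(9), <v, e_2> = 20/sqrt(180).
Square and sum: Σ |<v, e_j>|^2 = 4.
Compute ||v||^2 = v·v = 4.
Deficit = 4 − 4 = 0 ≥ 0, confirming Bessel's inequality. (The deficit equals ||v − Σ <v,e_j> e_j||^2, the squared distance from v to span{e_j}.)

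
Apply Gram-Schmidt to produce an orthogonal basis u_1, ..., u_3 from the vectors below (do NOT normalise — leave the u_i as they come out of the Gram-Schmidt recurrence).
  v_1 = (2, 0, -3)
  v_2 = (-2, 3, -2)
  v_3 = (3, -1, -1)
Orthogonal basis:
  u_1 = (2, 0, -3)
  u_2 = (-30/13, 3, -20/13)
  u_3 = (99/217, 110/217, 66/217)

Apply the Gram-Schmidt recurrence
  u_1 = v_1
  u_i = v_i − Σ_{j<i} ((v_i · u_j) / (u_j · u_j)) · u_j.

Step by step this gives:
  u_1 = (2, 0, -3)
  u_2 = (-30/13, 3, -20/13)
  u_3 = (99/217, 110/217, 66/217)

Orthogonality check:
  u_2 · u_1 = 0 (should be 0)
  u_3 · u_1 = 0 (should be 0)
  u_3 · u_2 = 0 (should be 0)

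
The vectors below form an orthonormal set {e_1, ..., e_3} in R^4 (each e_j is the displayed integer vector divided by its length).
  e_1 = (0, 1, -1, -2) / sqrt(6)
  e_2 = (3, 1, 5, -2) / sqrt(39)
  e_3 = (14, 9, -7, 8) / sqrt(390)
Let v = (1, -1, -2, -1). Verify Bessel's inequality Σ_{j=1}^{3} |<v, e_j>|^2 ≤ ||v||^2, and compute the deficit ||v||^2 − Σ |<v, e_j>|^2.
Σ |<v, e_j>|^2 = 41/15; ||v||^2 = 7; deficit = 64/15

Write each e_j = u_j / sqrt(<u_j, u_j>) where u_j is the displayed integer vector. Then <v, e_j> = <v, u_j> / sqrt(<u_j, u_j>), so |<v, e_j>|^2 = <v, u_j>^2 / <u_j, u_j>.
Coefficients: <v, e_1> = 3/sqrt(6), <v, e_2> = -6/sqrt(39), <v, e_3> = 11/sqrt(390).
Square and sum: Σ |<v, e_j>|^2 = 41/15.
Compute ||v||^2 = v·v = 7.
Deficit = 7 − 41/15 = 64/15 ≥ 0, confirming Bessel's inequality. (The deficit equals ||v − Σ <v,e_j> e_j||^2, the squared distance from v to span{e_j}.)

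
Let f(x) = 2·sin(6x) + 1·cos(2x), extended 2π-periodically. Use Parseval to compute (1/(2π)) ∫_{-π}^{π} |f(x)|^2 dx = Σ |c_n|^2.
Σ |c_n|^2 = 5/2

Expand |f|^2 and use orthogonality of {sin(nx), cos(mx)} on [-π, π]:
  ∫_{-π}^{π} sin(nx)^2 dx = π, ∫ cos(mx)^2 dx = π, and cross terms integrate to 0.
So ∫_{-π}^{π} f(x)^2 dx = 2^2 · π + 1^2 · π = (4 + 1)π.
Divide by 2π: (4 + 1)/2 = 5/2.
By Parseval, this equals Σ |c_n|^2.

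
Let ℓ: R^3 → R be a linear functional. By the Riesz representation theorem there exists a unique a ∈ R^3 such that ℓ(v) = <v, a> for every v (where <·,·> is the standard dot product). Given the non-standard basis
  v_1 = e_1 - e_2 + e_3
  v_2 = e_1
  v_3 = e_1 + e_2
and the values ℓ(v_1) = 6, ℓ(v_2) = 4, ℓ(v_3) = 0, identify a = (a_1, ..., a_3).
a = (4, -4, -2)

Write a = (a_1, ..., a_3) in the standard basis. For each basis vector v_i, ℓ(v_i) = <v_i, a> is a linear equation in the a_j's. Collect the n equations into a matrix system V a = ℓ, where row i of V is v_i (expressed in the standard basis). Since V is invertible (lower-triangular with 1s on the diagonal, up to permutation), solve by back-substitution:
  V =
[[1, -1, 1],
 [1, 0, 0],
 [1, 1, 0]]
  V a = (6, 4, 0)
Solving gives a = (4, -4, -2).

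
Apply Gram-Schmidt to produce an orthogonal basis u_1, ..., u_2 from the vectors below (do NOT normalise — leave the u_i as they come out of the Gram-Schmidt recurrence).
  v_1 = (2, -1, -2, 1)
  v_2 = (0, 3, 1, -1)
Orthogonal basis:
  u_1 = (2, -1, -2, 1)
  u_2 = (6/5, 12/5, -1/5, -2/5)

Apply the Gram-Schmidt recurrence
  u_1 = v_1
  u_i = v_i − Σ_{j<i} ((v_i · u_j) / (u_j · u_j)) · u_j.

Step by step this gives:
  u_1 = (2, -1, -2, 1)
  u_2 = (6/5, 12/5, -1/5, -2/5)

Orthogonality check:
  u_2 · u_1 = 0 (should be 0)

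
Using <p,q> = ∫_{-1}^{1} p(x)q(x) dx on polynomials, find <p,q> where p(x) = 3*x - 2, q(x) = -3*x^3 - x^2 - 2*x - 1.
<p,q> = -34/15

Expand the product: p(x)·q(x) = -9*x^4 + 3*x^3 - 4*x^2 + x + 2.
∫_{-1}^{1} of each monomial x^k gives [2/(k+1) if k even, 0 if k odd]. Integrating term-by-term (or equivalently evaluating the antiderivative F(x) = -9*x^5/5 + 3*x^4/4 - 4*x^3/3 + x^2/2 + 2*x at the endpoints):
  F(1) − F(−1) = 7/60 − (143/60) = -34/15.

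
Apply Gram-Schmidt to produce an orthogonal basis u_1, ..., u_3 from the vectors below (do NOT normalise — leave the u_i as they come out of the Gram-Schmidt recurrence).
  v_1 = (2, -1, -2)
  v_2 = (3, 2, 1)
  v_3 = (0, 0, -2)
Orthogonal basis:
  u_1 = (2, -1, -2)
  u_2 = (23/9, 20/9, 13/9)
  u_3 = (-21/61, 56/61, -49/61)

Apply the Gram-Schmidt recurrence
  u_1 = v_1
  u_i = v_i − Σ_{j<i} ((v_i · u_j) / (u_j · u_j)) · u_j.

Step by step this gives:
  u_1 = (2, -1, -2)
  u_2 = (23/9, 20/9, 13/9)
  u_3 = (-21/61, 56/61, -49/61)

Orthogonality check:
  u_2 · u_1 = 0 (should be 0)
  u_3 · u_1 = 0 (should be 0)
  u_3 · u_2 = 0 (should be 0)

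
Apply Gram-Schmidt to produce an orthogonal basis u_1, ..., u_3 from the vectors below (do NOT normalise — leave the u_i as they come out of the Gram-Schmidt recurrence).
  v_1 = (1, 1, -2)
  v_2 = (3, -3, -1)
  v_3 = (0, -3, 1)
Orthogonal basis:
  u_1 = (1, 1, -2)
  u_2 = (8/3, -10/3, -1/3)
  u_3 = (-63/110, -9/22, -27/55)

Apply the Gram-Schmidt recurrence
  u_1 = v_1
  u_i = v_i − Σ_{j<i} ((v_i · u_j) / (u_j · u_j)) · u_j.

Step by step this gives:
  u_1 = (1, 1, -2)
  u_2 = (8/3, -10/3, -1/3)
  u_3 = (-63/110, -9/22, -27/55)

Orthogonality check:
  u_2 · u_1 = 0 (should be 0)
  u_3 · u_1 = 0 (should be 0)
  u_3 · u_2 = 0 (should be 0)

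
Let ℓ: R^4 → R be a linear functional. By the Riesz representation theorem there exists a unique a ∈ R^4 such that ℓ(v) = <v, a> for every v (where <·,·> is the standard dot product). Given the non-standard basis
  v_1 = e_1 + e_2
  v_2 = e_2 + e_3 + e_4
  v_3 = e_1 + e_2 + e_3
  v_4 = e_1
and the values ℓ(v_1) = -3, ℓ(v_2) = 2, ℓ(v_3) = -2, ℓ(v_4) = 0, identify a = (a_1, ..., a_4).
a = (0, -3, 1, 4)

Write a = (a_1, ..., a_4) in the standard basis. For each basis vector v_i, ℓ(v_i) = <v_i, a> is a linear equation in the a_j's. Collect the n equations into a matrix system V a = ℓ, where row i of V is v_i (expressed in the standard basis). Since V is invertible (lower-triangular with 1s on the diagonal, up to permutation), solve by back-substitution:
  V =
[[1, 1, 0, 0],
 [0, 1, 1, 1],
 [1, 1, 1, 0],
 [1, 0, 0, 0]]
  V a = (-3, 2, -2, 0)
Solving gives a = (0, -3, 1, 4).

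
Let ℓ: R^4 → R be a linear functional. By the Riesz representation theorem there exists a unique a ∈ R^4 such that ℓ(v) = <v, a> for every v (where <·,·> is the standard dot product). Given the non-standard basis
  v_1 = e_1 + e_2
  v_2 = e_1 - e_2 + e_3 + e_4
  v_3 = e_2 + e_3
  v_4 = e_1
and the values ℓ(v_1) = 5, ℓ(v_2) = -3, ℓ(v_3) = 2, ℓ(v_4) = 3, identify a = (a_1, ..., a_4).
a = (3, 2, 0, -4)

Write a = (a_1, ..., a_4) in the standard basis. For each basis vector v_i, ℓ(v_i) = <v_i, a> is a linear equation in the a_j's. Collect the n equations into a matrix system V a = ℓ, where row i of V is v_i (expressed in the standard basis). Since V is invertible (lower-triangular with 1s on the diagonal, up to permutation), solve by back-substitution:
  V =
[[1, 1, 0, 0],
 [1, -1, 1, 1],
 [0, 1, 1, 0],
 [1, 0, 0, 0]]
  V a = (5, -3, 2, 3)
Solving gives a = (3, 2, 0, -4).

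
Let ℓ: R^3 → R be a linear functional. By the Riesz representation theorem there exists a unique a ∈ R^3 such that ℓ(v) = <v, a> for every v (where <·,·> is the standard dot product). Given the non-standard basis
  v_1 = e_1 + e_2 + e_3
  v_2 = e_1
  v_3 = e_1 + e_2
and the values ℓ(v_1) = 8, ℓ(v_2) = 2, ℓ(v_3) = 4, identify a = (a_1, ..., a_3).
a = (2, 2, 4)

Write a = (a_1, ..., a_3) in the standard basis. For each basis vector v_i, ℓ(v_i) = <v_i, a> is a linear equation in the a_j's. Collect the n equations into a matrix system V a = ℓ, where row i of V is v_i (expressed in the standard basis). Since V is invertible (lower-triangular with 1s on the diagonal, up to permutation), solve by back-substitution:
  V =
[[1, 1, 1],
 [1, 0, 0],
 [1, 1, 0]]
  V a = (8, 2, 4)
Solving gives a = (2, 2, 4).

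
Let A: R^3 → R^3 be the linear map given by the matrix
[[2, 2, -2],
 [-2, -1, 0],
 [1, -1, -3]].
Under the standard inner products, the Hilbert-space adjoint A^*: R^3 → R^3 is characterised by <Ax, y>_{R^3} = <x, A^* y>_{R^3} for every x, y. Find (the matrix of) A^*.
A^* = A^T =
[[2, -2, 1],
 [2, -1, -1],
 [-2, 0, -3]]

For real matrices with standard dot products, the defining identity <Ax, y> = <x, A^* y> gives (Ax)^T y = x^T (A^*) y, i.e. x^T A^T y = x^T (A^*) y. Since this holds for all x, y, we must have A^* = A^T. Therefore
A^* =
[[2, -2, 1],
 [2, -1, -1],
 [-2, 0, -3]].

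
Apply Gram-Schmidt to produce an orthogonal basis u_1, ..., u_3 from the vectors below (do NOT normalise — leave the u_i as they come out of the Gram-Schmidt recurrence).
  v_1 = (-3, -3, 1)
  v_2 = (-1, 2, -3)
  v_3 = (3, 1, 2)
Orthogonal basis:
  u_1 = (-3, -3, 1)
  u_2 = (-37/19, 20/19, -51/19)
  u_3 = (-49/230, 7/23, 63/230)

Apply the Gram-Schmidt recurrence
  u_1 = v_1
  u_i = v_i − Σ_{j<i} ((v_i · u_j) / (u_j · u_j)) · u_j.

Step by step this gives:
  u_1 = (-3, -3, 1)
  u_2 = (-37/19, 20/19, -51/19)
  u_3 = (-49/230, 7/23, 63/230)

Orthogonality check:
  u_2 · u_1 = 0 (should be 0)
  u_3 · u_1 = 0 (should be 0)
  u_3 · u_2 = 0 (should be 0)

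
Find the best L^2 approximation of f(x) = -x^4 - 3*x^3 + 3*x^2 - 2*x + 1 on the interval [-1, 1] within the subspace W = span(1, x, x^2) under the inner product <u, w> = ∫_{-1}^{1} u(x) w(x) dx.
g(x) = 15*x^2/7 - 19*x/5 + 38/35

The best approximation g ∈ W is the orthogonal projection of f onto W. Writing g = a_0 + a_1 x + a_2 x^2, the coefficients solve the normal equations G · a = b where
  G_{ij} = <φ_i, φ_j> and b_i = <f, φ_i>, with φ_0 = 1, φ_1 = x, φ_2 = x^2.
G =
  [2, 0, 2/3]
  [0, 2/3, 0]
  [2/3, 0, 2/5],
b = (18/5, -38/15, 166/105).
Solving gives a_0 = 38/35, a_1 = -19/5, a_2 = 15/7, so
  g(x) = 15*x^2/7 - 19*x/5 + 38/35.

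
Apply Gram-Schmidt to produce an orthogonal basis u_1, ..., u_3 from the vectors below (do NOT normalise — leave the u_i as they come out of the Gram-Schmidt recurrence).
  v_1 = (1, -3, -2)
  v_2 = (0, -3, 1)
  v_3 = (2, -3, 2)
Orthogonal basis:
  u_1 = (1, -3, -2)
  u_2 = (-1/2, -3/2, 2)
  u_3 = (27/13, 3/13, 9/13)

Apply the Gram-Schmidt recurrence
  u_1 = v_1
  u_i = v_i − Σ_{j<i} ((v_i · u_j) / (u_j · u_j)) · u_j.

Step by step this gives:
  u_1 = (1, -3, -2)
  u_2 = (-1/2, -3/2, 2)
  u_3 = (27/13, 3/13, 9/13)

Orthogonality check:
  u_2 · u_1 = 0 (should be 0)
  u_3 · u_1 = 0 (should be 0)
  u_3 · u_2 = 0 (should be 0)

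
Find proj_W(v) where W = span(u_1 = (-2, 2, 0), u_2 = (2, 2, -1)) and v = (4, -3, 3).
proj_W(v) = (59/18, -67/18, 1/9)

Set up U = [u_1 | ... | u_2] ∈ R^(3×2). The projector onto W = col(U) is P = U (U^T U)^(-1) U^T.
Compute U^T U =
  [8, 0]
  [0, 9],
and U^T v = (-14, -1).
Solve U^T U · c = U^T v for the coefficients: c = (-7/4, -1/9). The projection is proj_W(v) = U c.
Check: (v - proj_W(v)) · u_1 = 0  (should be 0).
Check: (v - proj_W(v)) · u_2 = 0  (should be 0).
Result: proj_W(v) = (59/18, -67/18, 1/9).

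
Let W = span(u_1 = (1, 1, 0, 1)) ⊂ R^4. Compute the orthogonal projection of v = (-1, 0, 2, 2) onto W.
proj_W(v) = (1/3, 1/3, 0, 1/3)

Set up U = [u_1 | ... | u_1] ∈ R^(4×1). The projector onto W = col(U) is P = U (U^T U)^(-1) U^T.
Compute U^T U =
  [3],
and U^T v = (1).
Solve U^T U · c = U^T v for the coefficients: c = (1/3). The projection is proj_W(v) = U c.
Check: (v - proj_W(v)) · u_1 = 0  (should be 0).
Result: proj_W(v) = (1/3, 1/3, 0, 1/3).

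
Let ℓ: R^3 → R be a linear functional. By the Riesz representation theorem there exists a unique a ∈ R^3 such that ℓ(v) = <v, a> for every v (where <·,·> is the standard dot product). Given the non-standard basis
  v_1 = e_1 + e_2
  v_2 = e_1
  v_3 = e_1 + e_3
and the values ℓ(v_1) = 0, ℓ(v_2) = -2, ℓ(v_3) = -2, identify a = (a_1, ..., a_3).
a = (-2, 2, 0)

Write a = (a_1, ..., a_3) in the standard basis. For each basis vector v_i, ℓ(v_i) = <v_i, a> is a linear equation in the a_j's. Collect the n equations into a matrix system V a = ℓ, where row i of V is v_i (expressed in the standard basis). Since V is invertible (lower-triangular with 1s on the diagonal, up to permutation), solve by back-substitution:
  V =
[[1, 1, 0],
 [1, 0, 0],
 [1, 0, 1]]
  V a = (0, -2, -2)
Solving gives a = (-2, 2, 0).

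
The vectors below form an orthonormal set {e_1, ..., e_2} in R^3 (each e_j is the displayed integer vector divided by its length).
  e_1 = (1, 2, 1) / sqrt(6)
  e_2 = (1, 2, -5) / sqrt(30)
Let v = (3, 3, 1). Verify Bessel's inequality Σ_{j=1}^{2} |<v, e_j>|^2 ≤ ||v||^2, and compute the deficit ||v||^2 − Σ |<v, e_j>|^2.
Σ |<v, e_j>|^2 = 86/5; ||v||^2 = 19; deficit = 9/5

Write each e_j = u_j / sqrt(<u_j, u_j>) where u_j is the displayed integer vector. Then <v, e_j> = <v, u_j> / sqrt(<u_j, u_j>), so |<v, e_j>|^2 = <v, u_j>^2 / <u_j, u_j>.
Coefficients: <v, e_1> = 10/sqrt(6), <v, e_2> = 4/sqrt(30).
Square and sum: Σ |<v, e_j>|^2 = 86/5.
Compute ||v||^2 = v·v = 19.
Deficit = 19 − 86/5 = 9/5 ≥ 0, confirming Bessel's inequality. (The deficit equals ||v − Σ <v,e_j> e_j||^2, the squared distance from v to span{e_j}.)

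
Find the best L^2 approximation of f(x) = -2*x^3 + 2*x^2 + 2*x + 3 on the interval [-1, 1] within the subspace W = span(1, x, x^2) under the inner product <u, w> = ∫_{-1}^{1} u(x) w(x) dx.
g(x) = 2*x^2 + 4*x/5 + 3

The best approximation g ∈ W is the orthogonal projection of f onto W. Writing g = a_0 + a_1 x + a_2 x^2, the coefficients solve the normal equations G · a = b where
  G_{ij} = <φ_i, φ_j> and b_i = <f, φ_i>, with φ_0 = 1, φ_1 = x, φ_2 = x^2.
G =
  [2, 0, 2/3]
  [0, 2/3, 0]
  [2/3, 0, 2/5],
b = (22/3, 8/15, 14/5).
Solving gives a_0 = 3, a_1 = 4/5, a_2 = 2, so
  g(x) = 2*x^2 + 4*x/5 + 3.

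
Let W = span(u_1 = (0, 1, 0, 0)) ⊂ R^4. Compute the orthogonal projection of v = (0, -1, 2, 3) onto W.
proj_W(v) = (0, -1, 0, 0)

Set up U = [u_1 | ... | u_1] ∈ R^(4×1). The projector onto W = col(U) is P = U (U^T U)^(-1) U^T.
Compute U^T U =
  [1],
and U^T v = (-1).
Solve U^T U · c = U^T v for the coefficients: c = (-1). The projection is proj_W(v) = U c.
Check: (v - proj_W(v)) · u_1 = 0  (should be 0).
Result: proj_W(v) = (0, -1, 0, 0).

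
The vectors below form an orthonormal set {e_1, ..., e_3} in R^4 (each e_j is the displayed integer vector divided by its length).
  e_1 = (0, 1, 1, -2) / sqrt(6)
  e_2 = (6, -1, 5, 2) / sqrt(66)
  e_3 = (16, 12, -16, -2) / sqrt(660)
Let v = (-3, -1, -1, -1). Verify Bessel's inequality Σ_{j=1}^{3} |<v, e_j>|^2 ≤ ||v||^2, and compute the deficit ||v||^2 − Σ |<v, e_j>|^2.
Σ |<v, e_j>|^2 = 57/5; ||v||^2 = 12; deficit = 3/5

Write each e_j = u_j / sqrt(<u_j, u_j>) where u_j is the displayed integer vector. Then <v, e_j> = <v, u_j> / sqrt(<u_j, u_j>), so |<v, e_j>|^2 = <v, u_j>^2 / <u_j, u_j>.
Coefficients: <v, e_1> = 0/sqrt(6), <v, e_2> = -24/sqrt(66), <v, e_3> = -42/sqrt(660).
Square and sum: Σ |<v, e_j>|^2 = 57/5.
Compute ||v||^2 = v·v = 12.
Deficit = 12 − 57/5 = 3/5 ≥ 0, confirming Bessel's inequality. (The deficit equals ||v − Σ <v,e_j> e_j||^2, the squared distance from v to span{e_j}.)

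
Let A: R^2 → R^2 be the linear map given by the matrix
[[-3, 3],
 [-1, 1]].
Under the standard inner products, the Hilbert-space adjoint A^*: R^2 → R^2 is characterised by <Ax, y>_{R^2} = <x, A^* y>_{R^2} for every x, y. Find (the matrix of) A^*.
A^* = A^T =
[[-3, -1],
 [3, 1]]

For real matrices with standard dot products, the defining identity <Ax, y> = <x, A^* y> gives (Ax)^T y = x^T (A^*) y, i.e. x^T A^T y = x^T (A^*) y. Since this holds for all x, y, we must have A^* = A^T. Therefore
A^* =
[[-3, -1],
 [3, 1]].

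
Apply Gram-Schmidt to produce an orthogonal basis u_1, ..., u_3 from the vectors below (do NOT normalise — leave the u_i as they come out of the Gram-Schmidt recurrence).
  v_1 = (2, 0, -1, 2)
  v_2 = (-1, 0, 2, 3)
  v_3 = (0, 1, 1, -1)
Orthogonal basis:
  u_1 = (2, 0, -1, 2)
  u_2 = (-13/9, 0, 20/9, 23/9)
  u_3 = (77/122, 1, 44/61, -33/122)

Apply the Gram-Schmidt recurrence
  u_1 = v_1
  u_i = v_i − Σ_{j<i} ((v_i · u_j) / (u_j · u_j)) · u_j.

Step by step this gives:
  u_1 = (2, 0, -1, 2)
  u_2 = (-13/9, 0, 20/9, 23/9)
  u_3 = (77/122, 1, 44/61, -33/122)

Orthogonality check:
  u_2 · u_1 = 0 (should be 0)
  u_3 · u_1 = 0 (should be 0)
  u_3 · u_2 = 0 (should be 0)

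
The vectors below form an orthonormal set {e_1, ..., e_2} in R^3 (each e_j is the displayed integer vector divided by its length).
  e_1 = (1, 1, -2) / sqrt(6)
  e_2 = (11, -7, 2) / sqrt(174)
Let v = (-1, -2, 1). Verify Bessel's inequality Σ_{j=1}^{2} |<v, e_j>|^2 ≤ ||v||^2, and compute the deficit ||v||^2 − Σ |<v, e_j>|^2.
Σ |<v, e_j>|^2 = 125/29; ||v||^2 = 6; deficit = 49/29

Write each e_j = u_j / sqrt(<u_j, u_j>) where u_j is the displayed integer vector. Then <v, e_j> = <v, u_j> / sqrt(<u_j, u_j>), so |<v, e_j>|^2 = <v, u_j>^2 / <u_j, u_j>.
Coefficients: <v, e_1> = -5/sqrt(6), <v, e_2> = 5/sqrt(174).
Square and sum: Σ |<v, e_j>|^2 = 125/29.
Compute ||v||^2 = v·v = 6.
Deficit = 6 − 125/29 = 49/29 ≥ 0, confirming Bessel's inequality. (The deficit equals ||v − Σ <v,e_j> e_j||^2, the squared distance from v to span{e_j}.)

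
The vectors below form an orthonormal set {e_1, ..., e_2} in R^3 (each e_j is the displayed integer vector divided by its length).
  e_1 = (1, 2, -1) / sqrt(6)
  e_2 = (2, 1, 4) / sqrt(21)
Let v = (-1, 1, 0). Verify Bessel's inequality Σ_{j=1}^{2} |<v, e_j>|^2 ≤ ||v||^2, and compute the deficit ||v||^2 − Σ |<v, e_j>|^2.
Σ |<v, e_j>|^2 = 3/14; ||v||^2 = 2; deficit = 25/14

Write each e_j = u_j / sqrt(<u_j, u_j>) where u_j is the displayed integer vector. Then <v, e_j> = <v, u_j> / sqrt(<u_j, u_j>), so |<v, e_j>|^2 = <v, u_j>^2 / <u_j, u_j>.
Coefficients: <v, e_1> = 1/sqrt(6), <v, e_2> = -1/sqrt(21).
Square and sum: Σ |<v, e_j>|^2 = 3/14.
Compute ||v||^2 = v·v = 2.
Deficit = 2 − 3/14 = 25/14 ≥ 0, confirming Bessel's inequality. (The deficit equals ||v − Σ <v,e_j> e_j||^2, the squared distance from v to span{e_j}.)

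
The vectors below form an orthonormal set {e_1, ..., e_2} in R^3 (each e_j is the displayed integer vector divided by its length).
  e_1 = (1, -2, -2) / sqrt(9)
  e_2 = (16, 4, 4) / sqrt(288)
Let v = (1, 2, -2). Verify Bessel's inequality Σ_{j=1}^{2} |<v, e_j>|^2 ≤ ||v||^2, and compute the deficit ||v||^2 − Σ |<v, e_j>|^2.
Σ |<v, e_j>|^2 = 1; ||v||^2 = 9; deficit = 8

Write each e_j = u_j / sqrt(<u_j, u_j>) where u_j is the displayed integer vector. Then <v, e_j> = <v, u_j> / sqrt(<u_j, u_j>), so |<v, e_j>|^2 = <v, u_j>^2 / <u_j, u_j>.
Coefficients: <v, e_1> = 1/sqrt(9), <v, e_2> = 16/sqrt(288).
Square and sum: Σ |<v, e_j>|^2 = 1.
Compute ||v||^2 = v·v = 9.
Deficit = 9 − 1 = 8 ≥ 0, confirming Bessel's inequality. (The deficit equals ||v − Σ <v,e_j> e_j||^2, the squared distance from v to span{e_j}.)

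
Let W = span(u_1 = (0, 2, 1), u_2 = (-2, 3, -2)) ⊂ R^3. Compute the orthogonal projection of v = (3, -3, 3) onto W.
proj_W(v) = (62/23, -71/23, 73/23)

Set up U = [u_1 | ... | u_2] ∈ R^(3×2). The projector onto W = col(U) is P = U (U^T U)^(-1) U^T.
Compute U^T U =
  [5, 4]
  [4, 17],
and U^T v = (-3, -21).
Solve U^T U · c = U^T v for the coefficients: c = (11/23, -31/23). The projection is proj_W(v) = U c.
Check: (v - proj_W(v)) · u_1 = 0  (should be 0).
Check: (v - proj_W(v)) · u_2 = 0  (should be 0).
Result: proj_W(v) = (62/23, -71/23, 73/23).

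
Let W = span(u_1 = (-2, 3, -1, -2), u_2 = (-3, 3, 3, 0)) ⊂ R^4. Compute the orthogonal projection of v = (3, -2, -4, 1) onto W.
proj_W(v) = (55/19, -52/19, -64/19, -6/19)

Set up U = [u_1 | ... | u_2] ∈ R^(4×2). The projector onto W = col(U) is P = U (U^T U)^(-1) U^T.
Compute U^T U =
  [18, 12]
  [12, 27],
and U^T v = (-10, -27).
Solve U^T U · c = U^T v for the coefficients: c = (3/19, -61/57). The projection is proj_W(v) = U c.
Check: (v - proj_W(v)) · u_1 = 0  (should be 0).
Check: (v - proj_W(v)) · u_2 = 0  (should be 0).
Result: proj_W(v) = (55/19, -52/19, -64/19, -6/19).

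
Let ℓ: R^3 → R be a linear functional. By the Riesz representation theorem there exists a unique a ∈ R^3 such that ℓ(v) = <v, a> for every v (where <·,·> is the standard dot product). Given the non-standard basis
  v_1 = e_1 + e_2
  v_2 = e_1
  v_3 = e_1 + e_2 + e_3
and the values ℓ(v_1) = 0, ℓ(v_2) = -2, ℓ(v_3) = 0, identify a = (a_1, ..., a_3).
a = (-2, 2, 0)

Write a = (a_1, ..., a_3) in the standard basis. For each basis vector v_i, ℓ(v_i) = <v_i, a> is a linear equation in the a_j's. Collect the n equations into a matrix system V a = ℓ, where row i of V is v_i (expressed in the standard basis). Since V is invertible (lower-triangular with 1s on the diagonal, up to permutation), solve by back-substitution:
  V =
[[1, 1, 0],
 [1, 0, 0],
 [1, 1, 1]]
  V a = (0, -2, 0)
Solving gives a = (-2, 2, 0).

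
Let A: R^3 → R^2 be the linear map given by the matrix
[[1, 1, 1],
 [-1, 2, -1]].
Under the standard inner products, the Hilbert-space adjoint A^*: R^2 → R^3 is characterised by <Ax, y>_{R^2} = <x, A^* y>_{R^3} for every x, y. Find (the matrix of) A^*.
A^* = A^T =
[[1, -1],
 [1, 2],
 [1, -1]]

For real matrices with standard dot products, the defining identity <Ax, y> = <x, A^* y> gives (Ax)^T y = x^T (A^*) y, i.e. x^T A^T y = x^T (A^*) y. Since this holds for all x, y, we must have A^* = A^T. Therefore
A^* =
[[1, -1],
 [1, 2],
 [1, -1]].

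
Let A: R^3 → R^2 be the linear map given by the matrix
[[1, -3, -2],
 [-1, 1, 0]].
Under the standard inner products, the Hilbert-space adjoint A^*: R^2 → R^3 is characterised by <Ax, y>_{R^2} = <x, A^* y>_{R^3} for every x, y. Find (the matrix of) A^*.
A^* = A^T =
[[1, -1],
 [-3, 1],
 [-2, 0]]

For real matrices with standard dot products, the defining identity <Ax, y> = <x, A^* y> gives (Ax)^T y = x^T (A^*) y, i.e. x^T A^T y = x^T (A^*) y. Since this holds for all x, y, we must have A^* = A^T. Therefore
A^* =
[[1, -1],
 [-3, 1],
 [-2, 0]].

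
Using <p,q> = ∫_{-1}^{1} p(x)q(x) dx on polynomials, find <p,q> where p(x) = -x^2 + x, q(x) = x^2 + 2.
<p,q> = -26/15

Expand the product: p(x)·q(x) = -x^4 + x^3 - 2*x^2 + 2*x.
∫_{-1}^{1} of each monomial x^k gives [2/(k+1) if k even, 0 if k odd]. Integrating term-by-term (or equivalently evaluating the antiderivative F(x) = -x^5/5 + x^4/4 - 2*x^3/3 + x^2 at the endpoints):
  F(1) − F(−1) = 23/60 − (127/60) = -26/15.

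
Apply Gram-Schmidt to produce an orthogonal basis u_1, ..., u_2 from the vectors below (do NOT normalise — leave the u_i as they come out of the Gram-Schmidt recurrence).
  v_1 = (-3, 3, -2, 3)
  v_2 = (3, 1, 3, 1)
Orthogonal basis:
  u_1 = (-3, 3, -2, 3)
  u_2 = (66/31, 58/31, 75/31, 58/31)

Apply the Gram-Schmidt recurrence
  u_1 = v_1
  u_i = v_i − Σ_{j<i} ((v_i · u_j) / (u_j · u_j)) · u_j.

Step by step this gives:
  u_1 = (-3, 3, -2, 3)
  u_2 = (66/31, 58/31, 75/31, 58/31)

Orthogonality check:
  u_2 · u_1 = 0 (should be 0)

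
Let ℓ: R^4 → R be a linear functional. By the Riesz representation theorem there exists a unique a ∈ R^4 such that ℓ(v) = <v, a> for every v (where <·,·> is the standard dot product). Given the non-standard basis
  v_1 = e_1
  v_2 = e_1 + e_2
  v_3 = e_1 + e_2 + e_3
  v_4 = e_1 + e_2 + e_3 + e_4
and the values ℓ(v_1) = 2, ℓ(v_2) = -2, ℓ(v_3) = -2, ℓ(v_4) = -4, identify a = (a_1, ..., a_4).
a = (2, -4, 0, -2)

Write a = (a_1, ..., a_4) in the standard basis. For each basis vector v_i, ℓ(v_i) = <v_i, a> is a linear equation in the a_j's. Collect the n equations into a matrix system V a = ℓ, where row i of V is v_i (expressed in the standard basis). Since V is invertible (lower-triangular with 1s on the diagonal, up to permutation), solve by back-substitution:
  V =
[[1, 0, 0, 0],
 [1, 1, 0, 0],
 [1, 1, 1, 0],
 [1, 1, 1, 1]]
  V a = (2, -2, -2, -4)
Solving gives a = (2, -4, 0, -2).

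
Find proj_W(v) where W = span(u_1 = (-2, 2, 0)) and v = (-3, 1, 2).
proj_W(v) = (-2, 2, 0)

Set up U = [u_1 | ... | u_1] ∈ R^(3×1). The projector onto W = col(U) is P = U (U^T U)^(-1) U^T.
Compute U^T U =
  [8],
and U^T v = (8).
Solve U^T U · c = U^T v for the coefficients: c = (1). The projection is proj_W(v) = U c.
Check: (v - proj_W(v)) · u_1 = 0  (should be 0).
Result: proj_W(v) = (-2, 2, 0).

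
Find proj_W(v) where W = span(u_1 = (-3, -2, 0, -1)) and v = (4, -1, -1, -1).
proj_W(v) = (27/14, 9/7, 0, 9/14)

Set up U = [u_1 | ... | u_1] ∈ R^(4×1). The projector onto W = col(U) is P = U (U^T U)^(-1) U^T.
Compute U^T U =
  [14],
and U^T v = (-9).
Solve U^T U · c = U^T v for the coefficients: c = (-9/14). The projection is proj_W(v) = U c.
Check: (v - proj_W(v)) · u_1 = 0  (should be 0).
Result: proj_W(v) = (27/14, 9/7, 0, 9/14).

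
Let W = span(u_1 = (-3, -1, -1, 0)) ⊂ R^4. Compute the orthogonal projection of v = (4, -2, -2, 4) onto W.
proj_W(v) = (24/11, 8/11, 8/11, 0)

Set up U = [u_1 | ... | u_1] ∈ R^(4×1). The projector onto W = col(U) is P = U (U^T U)^(-1) U^T.
Compute U^T U =
  [11],
and U^T v = (-8).
Solve U^T U · c = U^T v for the coefficients: c = (-8/11). The projection is proj_W(v) = U c.
Check: (v - proj_W(v)) · u_1 = 0  (should be 0).
Result: proj_W(v) = (24/11, 8/11, 8/11, 0).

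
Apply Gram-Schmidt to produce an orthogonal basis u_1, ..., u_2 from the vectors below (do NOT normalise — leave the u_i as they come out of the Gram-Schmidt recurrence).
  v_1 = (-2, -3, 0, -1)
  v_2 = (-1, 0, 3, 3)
Orthogonal basis:
  u_1 = (-2, -3, 0, -1)
  u_2 = (-8/7, -3/14, 3, 41/14)

Apply the Gram-Schmidt recurrence
  u_1 = v_1
  u_i = v_i − Σ_{j<i} ((v_i · u_j) / (u_j · u_j)) · u_j.

Step by step this gives:
  u_1 = (-2, -3, 0, -1)
  u_2 = (-8/7, -3/14, 3, 41/14)

Orthogonality check:
  u_2 · u_1 = 0 (should be 0)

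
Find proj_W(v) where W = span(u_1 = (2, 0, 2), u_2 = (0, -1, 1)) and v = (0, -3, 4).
proj_W(v) = (1/3, -10/3, 11/3)

Set up U = [u_1 | ... | u_2] ∈ R^(3×2). The projector onto W = col(U) is P = U (U^T U)^(-1) U^T.
Compute U^T U =
  [8, 2]
  [2, 2],
and U^T v = (8, 7).
Solve U^T U · c = U^T v for the coefficients: c = (1/6, 10/3). The projection is proj_W(v) = U c.
Check: (v - proj_W(v)) · u_1 = 0  (should be 0).
Check: (v - proj_W(v)) · u_2 = 0  (should be 0).
Result: proj_W(v) = (1/3, -10/3, 11/3).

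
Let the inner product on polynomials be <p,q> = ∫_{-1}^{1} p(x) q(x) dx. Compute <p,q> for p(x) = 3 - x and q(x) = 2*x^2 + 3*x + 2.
<p,q> = 14

Expand the product: p(x)·q(x) = -2*x^3 + 3*x^2 + 7*x + 6.
∫_{-1}^{1} of each monomial x^k gives [2/(k+1) if k even, 0 if k odd]. Integrating term-by-term (or equivalently evaluating the antiderivative F(x) = -x^4/2 + x^3 + 7*x^2/2 + 6*x at the endpoints):
  F(1) − F(−1) = 10 − (-4) = 14.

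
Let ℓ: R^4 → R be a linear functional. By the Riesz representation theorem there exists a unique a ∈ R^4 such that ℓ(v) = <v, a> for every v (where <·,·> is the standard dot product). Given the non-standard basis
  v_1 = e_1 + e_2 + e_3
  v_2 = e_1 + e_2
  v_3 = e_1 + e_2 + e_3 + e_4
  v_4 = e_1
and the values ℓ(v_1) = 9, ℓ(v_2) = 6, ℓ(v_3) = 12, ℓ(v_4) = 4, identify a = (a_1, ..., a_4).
a = (4, 2, 3, 3)

Write a = (a_1, ..., a_4) in the standard basis. For each basis vector v_i, ℓ(v_i) = <v_i, a> is a linear equation in the a_j's. Collect the n equations into a matrix system V a = ℓ, where row i of V is v_i (expressed in the standard basis). Since V is invertible (lower-triangular with 1s on the diagonal, up to permutation), solve by back-substitution:
  V =
[[1, 1, 1, 0],
 [1, 1, 0, 0],
 [1, 1, 1, 1],
 [1, 0, 0, 0]]
  V a = (9, 6, 12, 4)
Solving gives a = (4, 2, 3, 3).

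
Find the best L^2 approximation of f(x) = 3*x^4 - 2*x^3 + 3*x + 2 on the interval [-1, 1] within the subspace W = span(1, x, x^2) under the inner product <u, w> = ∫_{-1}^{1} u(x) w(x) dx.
g(x) = 18*x^2/7 + 9*x/5 + 61/35

The best approximation g ∈ W is the orthogonal projection of f onto W. Writing g = a_0 + a_1 x + a_2 x^2, the coefficients solve the normal equations G · a = b where
  G_{ij} = <φ_i, φ_j> and b_i = <f, φ_i>, with φ_0 = 1, φ_1 = x, φ_2 = x^2.
G =
  [2, 0, 2/3]
  [0, 2/3, 0]
  [2/3, 0, 2/5],
b = (26/5, 6/5, 46/21).
Solving gives a_0 = 61/35, a_1 = 9/5, a_2 = 18/7, so
  g(x) = 18*x^2/7 + 9*x/5 + 61/35.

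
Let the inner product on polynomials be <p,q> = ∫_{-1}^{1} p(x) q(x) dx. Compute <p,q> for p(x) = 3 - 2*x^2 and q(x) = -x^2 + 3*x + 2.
<p,q> = 122/15

Expand the product: p(x)·q(x) = 2*x^4 - 6*x^3 - 7*x^2 + 9*x + 6.
∫_{-1}^{1} of each monomial x^k gives [2/(k+1) if k even, 0 if k odd]. Integrating term-by-term (or equivalently evaluating the antiderivative F(x) = 2*x^5/5 - 3*x^4/2 - 7*x^3/3 + 9*x^2/2 + 6*x at the endpoints):
  F(1) − F(−1) = 106/15 − (-16/15) = 122/15.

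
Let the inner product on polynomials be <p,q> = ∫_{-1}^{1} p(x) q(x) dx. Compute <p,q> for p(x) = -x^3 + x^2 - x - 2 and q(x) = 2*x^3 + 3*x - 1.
<p,q> = -26/21

Expand the product: p(x)·q(x) = -2*x^6 + 2*x^5 - 5*x^4 - 4*x^2 - 5*x + 2.
∫_{-1}^{1} of each monomial x^k gives [2/(k+1) if k even, 0 if k odd]. Integrating term-by-term (or equivalently evaluating the antiderivative F(x) = -2*x^7/7 + x^6/3 - x^5 - 4*x^3/3 - 5*x^2/2 + 2*x at the endpoints):
  F(1) − F(−1) = -39/14 − (-65/42) = -26/21.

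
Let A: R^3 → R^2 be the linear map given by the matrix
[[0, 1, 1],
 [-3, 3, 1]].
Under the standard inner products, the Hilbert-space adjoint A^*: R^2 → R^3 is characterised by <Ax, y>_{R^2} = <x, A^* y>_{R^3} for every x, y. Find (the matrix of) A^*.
A^* = A^T =
[[0, -3],
 [1, 3],
 [1, 1]]

For real matrices with standard dot products, the defining identity <Ax, y> = <x, A^* y> gives (Ax)^T y = x^T (A^*) y, i.e. x^T A^T y = x^T (A^*) y. Since this holds for all x, y, we must have A^* = A^T. Therefore
A^* =
[[0, -3],
 [1, 3],
 [1, 1]].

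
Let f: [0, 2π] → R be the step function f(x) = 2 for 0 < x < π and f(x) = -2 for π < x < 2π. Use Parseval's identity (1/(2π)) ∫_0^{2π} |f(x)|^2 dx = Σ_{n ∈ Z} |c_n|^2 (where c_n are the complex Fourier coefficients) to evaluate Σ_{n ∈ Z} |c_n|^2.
Σ |c_n|^2 = 4

Parseval equates the L^2 energy of f (normalised by 1/(2π)) with the ℓ^2 sum of its Fourier coefficients: (1/(2π)) ∫_0^{2π} |f|^2 = Σ |c_n|^2.
Compute the left side: (1/(2π)) [∫_0^π 2^2 dx + ∫_π^{2π} (-2)^2 dx] = (1/(2π)) · (4π + 4π) = (4 + 4)/2 = 4.
So Σ_{n ∈ Z} |c_n|^2 = 4.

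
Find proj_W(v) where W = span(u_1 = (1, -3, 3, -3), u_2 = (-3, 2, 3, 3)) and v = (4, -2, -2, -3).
proj_W(v) = (2377/787, -1874/787, -1881/787, -2625/787)

Set up U = [u_1 | ... | u_2] ∈ R^(4×2). The projector onto W = col(U) is P = U (U^T U)^(-1) U^T.
Compute U^T U =
  [28, -9]
  [-9, 31],
and U^T v = (13, -31).
Solve U^T U · c = U^T v for the coefficients: c = (124/787, -751/787). The projection is proj_W(v) = U c.
Check: (v - proj_W(v)) · u_1 = 0  (should be 0).
Check: (v - proj_W(v)) · u_2 = 0  (should be 0).
Result: proj_W(v) = (2377/787, -1874/787, -1881/787, -2625/787).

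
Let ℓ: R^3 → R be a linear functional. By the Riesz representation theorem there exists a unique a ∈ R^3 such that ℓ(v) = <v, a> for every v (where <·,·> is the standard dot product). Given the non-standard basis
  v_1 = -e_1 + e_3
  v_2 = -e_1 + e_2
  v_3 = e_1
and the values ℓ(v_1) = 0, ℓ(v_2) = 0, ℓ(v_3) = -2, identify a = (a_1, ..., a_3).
a = (-2, -2, -2)

Write a = (a_1, ..., a_3) in the standard basis. For each basis vector v_i, ℓ(v_i) = <v_i, a> is a linear equation in the a_j's. Collect the n equations into a matrix system V a = ℓ, where row i of V is v_i (expressed in the standard basis). Since V is invertible (lower-triangular with 1s on the diagonal, up to permutation), solve by back-substitution:
  V =
[[-1, 0, 1],
 [-1, 1, 0],
 [1, 0, 0]]
  V a = (0, 0, -2)
Solving gives a = (-2, -2, -2).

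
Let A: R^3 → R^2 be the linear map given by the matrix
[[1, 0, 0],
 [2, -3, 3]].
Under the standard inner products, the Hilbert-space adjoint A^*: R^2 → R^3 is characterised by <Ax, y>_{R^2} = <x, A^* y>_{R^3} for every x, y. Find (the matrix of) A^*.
A^* = A^T =
[[1, 2],
 [0, -3],
 [0, 3]]

For real matrices with standard dot products, the defining identity <Ax, y> = <x, A^* y> gives (Ax)^T y = x^T (A^*) y, i.e. x^T A^T y = x^T (A^*) y. Since this holds for all x, y, we must have A^* = A^T. Therefore
A^* =
[[1, 2],
 [0, -3],
 [0, 3]].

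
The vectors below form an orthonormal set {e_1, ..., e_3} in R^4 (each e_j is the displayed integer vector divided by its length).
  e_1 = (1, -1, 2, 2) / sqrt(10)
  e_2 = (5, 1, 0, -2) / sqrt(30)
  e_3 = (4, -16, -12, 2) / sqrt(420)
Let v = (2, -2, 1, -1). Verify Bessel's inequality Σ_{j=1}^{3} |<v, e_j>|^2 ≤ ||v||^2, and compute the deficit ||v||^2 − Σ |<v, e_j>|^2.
Σ |<v, e_j>|^2 = 229/35; ||v||^2 = 10; deficit = 121/35

Write each e_j = u_j / sqrt(<u_j, u_j>) where u_j is the displayed integer vector. Then <v, e_j> = <v, u_j> / sqrt(<u_j, u_j>), so |<v, e_j>|^2 = <v, u_j>^2 / <u_j, u_j>.
Coefficients: <v, e_1> = 4/sqrt(10), <v, e_2> = 10/sqrt(30), <v, e_3> = 26/sqrt(420).
Square and sum: Σ |<v, e_j>|^2 = 229/35.
Compute ||v||^2 = v·v = 10.
Deficit = 10 − 229/35 = 121/35 ≥ 0, confirming Bessel's inequality. (The deficit equals ||v − Σ <v,e_j> e_j||^2, the squared distance from v to span{e_j}.)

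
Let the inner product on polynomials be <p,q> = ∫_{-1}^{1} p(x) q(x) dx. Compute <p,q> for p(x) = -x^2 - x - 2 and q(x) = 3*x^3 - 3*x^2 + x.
<p,q> = 10/3

Expand the product: p(x)·q(x) = -3*x^5 - 4*x^3 + 5*x^2 - 2*x.
∫_{-1}^{1} of each monomial x^k gives [2/(k+1) if k even, 0 if k odd]. Integrating term-by-term (or equivalently evaluating the antiderivative F(x) = -x^6/2 - x^4 + 5*x^3/3 - x^2 at the endpoints):
  F(1) − F(−1) = -5/6 − (-25/6) = 10/3.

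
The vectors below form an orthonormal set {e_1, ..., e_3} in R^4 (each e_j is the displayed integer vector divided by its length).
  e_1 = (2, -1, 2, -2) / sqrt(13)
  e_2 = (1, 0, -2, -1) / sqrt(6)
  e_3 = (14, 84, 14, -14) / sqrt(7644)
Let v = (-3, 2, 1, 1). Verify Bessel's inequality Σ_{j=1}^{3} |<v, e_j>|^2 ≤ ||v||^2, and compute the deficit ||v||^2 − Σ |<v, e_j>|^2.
Σ |<v, e_j>|^2 = 13; ||v||^2 = 15; deficit = 2

Write each e_j = u_j / sqrt(<u_j, u_j>) where u_j is the displayed integer vector. Then <v, e_j> = <v, u_j> / sqrt(<u_j, u_j>), so |<v, e_j>|^2 = <v, u_j>^2 / <u_j, u_j>.
Coefficients: <v, e_1> = -8/sqrt(13), <v, e_2> = -6/sqrt(6), <v, e_3> = 126/sqrt(7644).
Square and sum: Σ |<v, e_j>|^2 = 13.
Compute ||v||^2 = v·v = 15.
Deficit = 15 − 13 = 2 ≥ 0, confirming Bessel's inequality. (The deficit equals ||v − Σ <v,e_j> e_j||^2, the squared distance from v to span{e_j}.)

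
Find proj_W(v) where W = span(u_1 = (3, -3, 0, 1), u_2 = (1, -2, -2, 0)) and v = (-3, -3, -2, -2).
proj_W(v) = (-46/45, -59/90, -151/45, -9/10)

Set up U = [u_1 | ... | u_2] ∈ R^(4×2). The projector onto W = col(U) is P = U (U^T U)^(-1) U^T.
Compute U^T U =
  [19, 9]
  [9, 9],
and U^T v = (-2, 7).
Solve U^T U · c = U^T v for the coefficients: c = (-9/10, 151/90). The projection is proj_W(v) = U c.
Check: (v - proj_W(v)) · u_1 = 0  (should be 0).
Check: (v - proj_W(v)) · u_2 = 0  (should be 0).
Result: proj_W(v) = (-46/45, -59/90, -151/45, -9/10).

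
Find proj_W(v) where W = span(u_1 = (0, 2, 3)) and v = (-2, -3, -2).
proj_W(v) = (0, -24/13, -36/13)

Set up U = [u_1 | ... | u_1] ∈ R^(3×1). The projector onto W = col(U) is P = U (U^T U)^(-1) U^T.
Compute U^T U =
  [13],
and U^T v = (-12).
Solve U^T U · c = U^T v for the coefficients: c = (-12/13). The projection is proj_W(v) = U c.
Check: (v - proj_W(v)) · u_1 = 0  (should be 0).
Result: proj_W(v) = (0, -24/13, -36/13).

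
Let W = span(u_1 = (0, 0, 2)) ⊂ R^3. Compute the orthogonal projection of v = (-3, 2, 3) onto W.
proj_W(v) = (0, 0, 3)

Set up U = [u_1 | ... | u_1] ∈ R^(3×1). The projector onto W = col(U) is P = U (U^T U)^(-1) U^T.
Compute U^T U =
  [4],
and U^T v = (6).
Solve U^T U · c = U^T v for the coefficients: c = (3/2). The projection is proj_W(v) = U c.
Check: (v - proj_W(v)) · u_1 = 0  (should be 0).
Result: proj_W(v) = (0, 0, 3).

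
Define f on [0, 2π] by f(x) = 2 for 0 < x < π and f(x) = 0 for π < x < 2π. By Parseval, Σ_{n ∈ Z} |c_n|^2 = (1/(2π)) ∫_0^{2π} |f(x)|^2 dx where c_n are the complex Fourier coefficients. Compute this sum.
Σ |c_n|^2 = 2

Parseval equates the L^2 energy of f (normalised by 1/(2π)) with the ℓ^2 sum of its Fourier coefficients: (1/(2π)) ∫_0^{2π} |f|^2 = Σ |c_n|^2.
Compute the left side: (1/(2π)) [∫_0^π 2^2 dx + ∫_π^{2π} 0^2 dx] = (1/(2π)) · (4π + 0π) = (4 + 0)/2 = 2.
So Σ_{n ∈ Z} |c_n|^2 = 2.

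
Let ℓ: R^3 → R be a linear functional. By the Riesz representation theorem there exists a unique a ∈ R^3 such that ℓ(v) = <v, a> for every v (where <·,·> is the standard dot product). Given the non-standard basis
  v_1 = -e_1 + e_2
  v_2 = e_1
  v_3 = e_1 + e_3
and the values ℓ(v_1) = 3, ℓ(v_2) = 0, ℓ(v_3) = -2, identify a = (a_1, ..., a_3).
a = (0, 3, -2)

Write a = (a_1, ..., a_3) in the standard basis. For each basis vector v_i, ℓ(v_i) = <v_i, a> is a linear equation in the a_j's. Collect the n equations into a matrix system V a = ℓ, where row i of V is v_i (expressed in the standard basis). Since V is invertible (lower-triangular with 1s on the diagonal, up to permutation), solve by back-substitution:
  V =
[[-1, 1, 0],
 [1, 0, 0],
 [1, 0, 1]]
  V a = (3, 0, -2)
Solving gives a = (0, 3, -2).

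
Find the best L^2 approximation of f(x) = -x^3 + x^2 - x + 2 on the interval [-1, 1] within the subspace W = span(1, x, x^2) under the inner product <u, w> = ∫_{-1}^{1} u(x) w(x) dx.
g(x) = x^2 - 8*x/5 + 2

The best approximation g ∈ W is the orthogonal projection of f onto W. Writing g = a_0 + a_1 x + a_2 x^2, the coefficients solve the normal equations G · a = b where
  G_{ij} = <φ_i, φ_j> and b_i = <f, φ_i>, with φ_0 = 1, φ_1 = x, φ_2 = x^2.
G =
  [2, 0, 2/3]
  [0, 2/3, 0]
  [2/3, 0, 2/5],
b = (14/3, -16/15, 26/15).
Solving gives a_0 = 2, a_1 = -8/5, a_2 = 1, so
  g(x) = x^2 - 8*x/5 + 2.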